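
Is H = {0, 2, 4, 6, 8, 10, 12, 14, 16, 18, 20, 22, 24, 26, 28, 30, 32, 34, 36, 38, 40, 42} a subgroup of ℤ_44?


Subgroup test for H = {0, 2, 4, 6, 8, 10, 12, 14, 16, 18, 20, 22, 24, 26, 28, 30, 32, 34, 36, 38, 40, 42} in (ℤ_44, +):
(1) 0 ∈ H? Yes
(2) Closure: for all a,b ∈ H, (a+b) mod 44 ∈ H? Yes
(3) Inverses: for all a ∈ H, -a mod 44 ∈ H? Yes

Yes, H is a subgroup of ℤ_44


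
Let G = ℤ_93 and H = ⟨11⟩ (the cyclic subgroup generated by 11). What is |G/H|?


|⟨11⟩| = n / gcd(11, 93) = 93 / 1 = 93
H is normal (ℤ_93 is abelian).
|G/H| = |G| / |H| = 93 / 93 = 1

|G/H| = 1


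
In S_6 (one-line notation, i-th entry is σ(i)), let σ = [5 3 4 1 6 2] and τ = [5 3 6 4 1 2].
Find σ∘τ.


σ∘τ: apply τ first, then σ
1 →τ 5 →σ 6
2 →τ 3 →σ 4
3 →τ 6 →σ 2
4 →τ 4 →σ 1
5 →τ 1 →σ 5
6 →τ 2 →σ 3

σ∘τ = [6 4 2 1 5 3]


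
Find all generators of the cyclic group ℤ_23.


g generates ℤ_n iff gcd(g,n) = 1
Prime factors of 23: 23
Generators are g ∈ {1,...,22} not divisible by any of these primes.
Generators: {1, 2, 3, 4, 5, 6, 7, 8, 9, 10, 11, 12, 13, 14, 15, 16, 17, 18, 19, 20, 21, 22}
Number of generators = φ(23) = 22

Generators of ℤ_23 = {1, 2, 3, 4, 5, 6, 7, 8, 9, 10, 11, 12, 13, 14, 15, 16, 17, 18, 19, 20, 21, 22}


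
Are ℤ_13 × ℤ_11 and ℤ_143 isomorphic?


Comparing ℤ_13 × ℤ_11 and ℤ_143:
gcd(13,11) = 1, so ℤ_13 × ℤ_11 ≅ ℤ_143 (CRT)

Yes, ℤ_13 × ℤ_11 ≅ ℤ_143


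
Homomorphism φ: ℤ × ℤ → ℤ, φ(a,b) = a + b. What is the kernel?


Kernel = preimage of identity
ker(φ) = {(a,b) ∈ ℤ² | a+b = 0} = {(a,-a) | a ∈ ℤ}

ker(φ) = {(a,-a) | a ∈ ℤ}


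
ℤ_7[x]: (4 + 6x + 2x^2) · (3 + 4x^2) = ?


Expand and collect like terms; reduce coefficients mod 7:
x^0: 4·3 = 12 ≡ 5 (mod 7)
x^1: 4·0 + 6·3 = 18 ≡ 4 (mod 7)
x^2: 4·4 + 6·0 + 2·3 = 22 ≡ 1 (mod 7)
x^3: 6·4 + 2·0 = 24 ≡ 3 (mod 7)
x^4: 2·4 = 8 ≡ 1 (mod 7)
Result: 5 + 4x + x^2 + 3x^3 + x^4

f · g = 5 + 4x + x^2 + 3x^3 + x^4


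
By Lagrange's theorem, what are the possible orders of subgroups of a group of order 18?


Lagrange's theorem: |H| divides |G|
|G| = 18
Divisors of 18: 1, 2, 3, 6, 9, 18

Possible subgroup orders: {1, 2, 3, 6, 9, 18}


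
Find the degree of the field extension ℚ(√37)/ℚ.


√37 has minimal polynomial x² - 37 (irreducible over ℚ since 37 is squarefree)

[ℚ(√37)/ℚ] = 2


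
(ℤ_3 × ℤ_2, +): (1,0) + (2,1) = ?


Operation: componentwise addition mod (3, 2)
(1,0) + (2,1) = ((a₁+b₁) mod 3, (a₂+b₂) mod 2) with a = (1,0), b = (2,1)

(1,0) + (2,1) = (0,1)


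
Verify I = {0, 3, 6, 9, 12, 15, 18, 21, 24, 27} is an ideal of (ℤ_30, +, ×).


Check ideal conditions for I = {0, 3, 6, 9, 12, 15, 18, 21, 24, 27} in ℤ_30:
(1) I is an additive subgroup? Yes
(2) For r ∈ ℤ_30 and a ∈ I: r·a ∈ I? Yes

Yes, I is an ideal of ℤ_30


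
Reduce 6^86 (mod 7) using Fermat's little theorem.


Fermat's little theorem: if p is prime and gcd(a,p)=1, then a^(p-1) ≡ 1 (mod p)
p = 7 is prime, gcd(6,7) = 1
Reduce exponent: 86 mod 6 = 2
So 6^86 ≡ 6^2 (mod 7)
6^2 mod 7 = 1

6^86 ≡ 1 (mod 7)


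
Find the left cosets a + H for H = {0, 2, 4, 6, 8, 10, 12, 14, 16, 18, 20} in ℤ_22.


H = {0, 2, 4, 6, 8, 10, 12, 14, 16, 18, 20}, |H| = 11
Number of cosets = |G|/|H| = 22/11 = 2
0 + H = {0, 2, 4, 6, 8, 10, 12, 14, 16, 18, 20}
1 + H = {1, 3, 5, 7, 9, 11, 13, 15, 17, 19, 21}

Cosets: 0+H={0,2,4,6,8,10,12,14,16,18,20}; 1+H={1,3,5,7,9,11,13,15,17,19,21}


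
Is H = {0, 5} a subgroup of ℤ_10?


Subgroup test for H = {0, 5} in (ℤ_10, +):
(1) 0 ∈ H? Yes
(2) Closure: for all a,b ∈ H, (a+b) mod 10 ∈ H? Yes
(3) Inverses: for all a ∈ H, -a mod 10 ∈ H? Yes

Yes, H is a subgroup of ℤ_10


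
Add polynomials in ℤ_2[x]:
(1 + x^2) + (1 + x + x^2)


Add coefficients mod 2:
x^0: 1 + 1 = 0 (mod 2)
x^1: 0 + 1 = 1 (mod 2)
x^2: 1 + 1 = 0 (mod 2)
Result: x

f + g = x


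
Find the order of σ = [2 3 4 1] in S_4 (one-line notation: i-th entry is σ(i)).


Cycle decomposition: (1 2 3 4)
Cycle lengths: 4
Order = lcm(4) = 4

ord(σ) = 4


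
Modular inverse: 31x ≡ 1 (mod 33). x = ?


Use the extended Euclidean algorithm to write 1 = 31·s + 33·t; then s mod 33 is the inverse.
Euclidean algorithm:
  31 = 0·33 + 31
  33 = 1·31 + 2
  31 = 15·2 + 1
  2 = 2·1 + 0
gcd(31,33) = 1
Back-substitution gives: 31·(16) + 33·(-15) = 1
So 31⁻¹ ≡ 16 ≡ 16 (mod 33)
Check: 31 × 16 = 496 ≡ 1 (mod 33) ✓

31⁻¹ ≡ 16 (mod 33)


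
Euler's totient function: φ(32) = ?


Factor n: 32 = 2^5
φ(n) = n · ∏(1 - 1/p) over distinct primes p | n
φ(32) = 32 · (1 - 1/2) = 16

φ(32) = 16


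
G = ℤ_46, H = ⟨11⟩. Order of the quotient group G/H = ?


|⟨11⟩| = n / gcd(11, 46) = 46 / 1 = 46
H is normal (ℤ_46 is abelian).
|G/H| = |G| / |H| = 46 / 46 = 1

|G/H| = 1


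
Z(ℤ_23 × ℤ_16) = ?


Z(G) = {g ∈ G | gx = xg for all x ∈ G}
Direct product of abelian groups is abelian, so Z(G) = G

Z(ℤ_23 × ℤ_16) = ℤ_23 × ℤ_16


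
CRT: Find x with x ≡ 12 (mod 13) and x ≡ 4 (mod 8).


m₁ = 13, m₂ = 8, gcd = 1, so CRT applies. M = m₁·m₂ = 104
Let M₁ = M/m₁ = 8, M₂ = M/m₂ = 13
Find y₁ ≡ M₁⁻¹ (mod m₁): 8⁻¹ ≡ 5 (mod 13)
Find y₂ ≡ M₂⁻¹ (mod m₂): 13⁻¹ ≡ 5 (mod 8)
x = a₁·M₁·y₁ + a₂·M₂·y₂ = 12·8·5 + 4·13·5 = 740
Reduce mod 104: x ≡ 12
Check: 12 mod 13 = 12 ✓, 12 mod 8 = 4 ✓

x ≡ 12 (mod 104)


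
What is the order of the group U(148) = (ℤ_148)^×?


U(n) is the group of units mod n; |U(n)| = φ(n)
|U(148)| = φ(148) = 72

|U(148) = (ℤ_148)^×| = 72


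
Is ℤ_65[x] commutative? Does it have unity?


ℤ_65 has zero divisors (5·13 ≡ 0), and these lift to constant zero divisors in ℤ_65[x]; so not an integral domain
Commutative: Yes
Integral domain: No
Has unity: Yes

ℤ_65[x]: Commutative=Yes, Unity=Yes


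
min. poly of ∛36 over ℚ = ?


∛36 satisfies x³ - 36 = 0, irreducible over ℚ (no rational root; 36 is not a perfect cube)

Minimal polynomial: x³ - 36


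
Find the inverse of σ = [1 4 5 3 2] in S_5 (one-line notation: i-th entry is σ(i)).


To find σ⁻¹, swap domain and range:
σ(1) = 1 → σ⁻¹(1) = 1
σ(2) = 4 → σ⁻¹(4) = 2
σ(3) = 5 → σ⁻¹(5) = 3
σ(4) = 3 → σ⁻¹(3) = 4
σ(5) = 2 → σ⁻¹(2) = 5

σ⁻¹ = [1 5 4 2 3]


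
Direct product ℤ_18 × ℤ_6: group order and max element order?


|ℤ_18 × ℤ_6| = 18 × 6 = 108
Max element order = lcm(18,6) = 18
Cyclic? No (gcd=6)

|ℤ_18×ℤ_6| = 108, max element order = 18


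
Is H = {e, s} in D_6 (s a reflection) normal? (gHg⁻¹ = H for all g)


H = {e, s} in D_6 (s a reflection)
r·s·r⁻¹ = sr⁻² ≠ s for n ≥ 3, so {e, s} is not closed under conjugation

No, not a normal subgroup


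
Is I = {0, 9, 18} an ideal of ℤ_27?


Check ideal conditions for I = {0, 9, 18} in ℤ_27:
(1) I is an additive subgroup? Yes
(2) For r ∈ ℤ_27 and a ∈ I: r·a ∈ I? Yes

Yes, I is an ideal of ℤ_27


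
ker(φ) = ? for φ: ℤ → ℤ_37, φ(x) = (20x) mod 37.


Kernel = preimage of identity
ker(φ) = {x ∈ ℤ : 20x ≡ 0 (mod 37)}. gcd(20,37) = 1, so 20x ≡ 0 (mod 37) ⟺ x ≡ 0 (mod 37/1 = 37). Hence ker(φ) = 37ℤ

ker(φ) = 37ℤ


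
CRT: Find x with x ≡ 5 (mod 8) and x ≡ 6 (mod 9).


m₁ = 8, m₂ = 9, gcd = 1, so CRT applies. M = m₁·m₂ = 72
Let M₁ = M/m₁ = 9, M₂ = M/m₂ = 8
Find y₁ ≡ M₁⁻¹ (mod m₁): 9⁻¹ ≡ 1 (mod 8)
Find y₂ ≡ M₂⁻¹ (mod m₂): 8⁻¹ ≡ 8 (mod 9)
x = a₁·M₁·y₁ + a₂·M₂·y₂ = 5·9·1 + 6·8·8 = 429
Reduce mod 72: x ≡ 69
Check: 69 mod 8 = 5 ✓, 69 mod 9 = 6 ✓

x ≡ 69 (mod 72)


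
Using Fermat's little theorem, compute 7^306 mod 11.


Fermat's little theorem: if p is prime and gcd(a,p)=1, then a^(p-1) ≡ 1 (mod p)
p = 11 is prime, gcd(7,11) = 1
Reduce exponent: 306 mod 10 = 6
So 7^306 ≡ 7^6 (mod 11)
7^6 mod 11 = 4

7^306 ≡ 4 (mod 11)


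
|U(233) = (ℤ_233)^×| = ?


U(n) is the group of units mod n; |U(n)| = φ(n)
|U(233)| = φ(233) = 232

|U(233) = (ℤ_233)^×| = 232


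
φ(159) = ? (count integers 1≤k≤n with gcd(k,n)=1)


Factor n: 159 = 3 × 53
φ(n) = n · ∏(1 - 1/p) over distinct primes p | n
φ(159) = 159 · (1 - 1/3) · (1 - 1/53) = 104

φ(159) = 104


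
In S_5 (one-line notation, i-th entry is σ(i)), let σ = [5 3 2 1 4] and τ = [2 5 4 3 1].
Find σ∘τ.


σ∘τ: apply τ first, then σ
1 →τ 2 →σ 3
2 →τ 5 →σ 4
3 →τ 4 →σ 1
4 →τ 3 →σ 2
5 →τ 1 →σ 5

σ∘τ = [3 4 1 2 5]


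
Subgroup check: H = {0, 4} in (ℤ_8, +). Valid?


Subgroup test for H = {0, 4} in (ℤ_8, +):
(1) 0 ∈ H? Yes
(2) Closure: for all a,b ∈ H, (a+b) mod 8 ∈ H? Yes
(3) Inverses: for all a ∈ H, -a mod 8 ∈ H? Yes

Yes, H is a subgroup of ℤ_8


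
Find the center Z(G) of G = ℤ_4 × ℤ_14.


Z(G) = {g ∈ G | gx = xg for all x ∈ G}
Direct product of abelian groups is abelian, so Z(G) = G

Z(ℤ_4 × ℤ_14) = ℤ_4 × ℤ_14


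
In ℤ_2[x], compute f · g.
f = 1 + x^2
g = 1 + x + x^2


Expand and collect like terms; reduce coefficients mod 2:
x^0: 1·1 = 1 ≡ 1 (mod 2)
x^1: 1·1 + 0·1 = 1 ≡ 1 (mod 2)
x^2: 1·1 + 0·1 + 1·1 = 2 ≡ 0 (mod 2)
x^3: 0·1 + 1·1 = 1 ≡ 1 (mod 2)
x^4: 1·1 = 1 ≡ 1 (mod 2)
Result: 1 + x + x^3 + x^4

f · g = 1 + x + x^3 + x^4


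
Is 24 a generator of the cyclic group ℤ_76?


g generates ℤ_n iff gcd(g, n) = 1
gcd(24, 76) = 4
Since gcd = 4 ≠ 1, ⟨24⟩ has order 19 < 76, so 24 is not a generator.

No, 24 does not generate ℤ_76


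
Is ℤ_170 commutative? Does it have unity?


ℤ_170 is a commutative ring with unity 1; 170 = 2×85 is composite, so 2·85 ≡ 0 gives zero divisors (not an integral domain)
Commutative: Yes
Integral domain: No
Has unity: Yes

ℤ_170: Commutative=Yes, Unity=Yes


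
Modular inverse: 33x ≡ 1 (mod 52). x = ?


Use the extended Euclidean algorithm to write 1 = 33·s + 52·t; then s mod 52 is the inverse.
Euclidean algorithm:
  33 = 0·52 + 33
  52 = 1·33 + 19
  33 = 1·19 + 14
  19 = 1·14 + 5
  14 = 2·5 + 4
  5 = 1·4 + 1
  4 = 4·1 + 0
gcd(33,52) = 1
Back-substitution gives: 33·(-11) + 52·(7) = 1
So 33⁻¹ ≡ -11 ≡ 41 (mod 52)
Check: 33 × 41 = 1353 ≡ 1 (mod 52) ✓

33⁻¹ ≡ 41 (mod 52)


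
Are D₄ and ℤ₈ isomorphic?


Comparing D₄ and ℤ₈:
D₄ is non-abelian, ℤ₈ is abelian

No, D₄ ≇ ℤ₈


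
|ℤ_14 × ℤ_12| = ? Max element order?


|ℤ_14 × ℤ_12| = 14 × 12 = 168
Max element order = lcm(14,12) = 84
Cyclic? No (gcd=2)

|ℤ_14×ℤ_12| = 168, max element order = 84


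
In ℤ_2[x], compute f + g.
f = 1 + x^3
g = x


Add coefficients mod 2:
x^0: 1 + 0 = 1 (mod 2)
x^1: 0 + 1 = 1 (mod 2)
x^2: 0 + 0 = 0 (mod 2)
x^3: 1 + 0 = 1 (mod 2)
Result: 1 + x + x^3

f + g = 1 + x + x^3


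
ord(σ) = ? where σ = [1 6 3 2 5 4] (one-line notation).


Cycle decomposition: (2 6 4)
Cycle lengths: 3
Order = lcm(3) = 3

ord(σ) = 3


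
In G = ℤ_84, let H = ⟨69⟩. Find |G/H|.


|⟨69⟩| = n / gcd(69, 84) = 84 / 3 = 28
H is normal (ℤ_84 is abelian).
|G/H| = |G| / |H| = 84 / 28 = 3

|G/H| = 3


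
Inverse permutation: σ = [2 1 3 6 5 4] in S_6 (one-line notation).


To find σ⁻¹, swap domain and range:
σ(1) = 2 → σ⁻¹(2) = 1
σ(2) = 1 → σ⁻¹(1) = 2
σ(3) = 3 → σ⁻¹(3) = 3
σ(4) = 6 → σ⁻¹(6) = 4
σ(5) = 5 → σ⁻¹(5) = 5
σ(6) = 4 → σ⁻¹(4) = 6

σ⁻¹ = [2 1 3 6 5 4]


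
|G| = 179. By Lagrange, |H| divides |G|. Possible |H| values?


Lagrange's theorem: |H| divides |G|
|G| = 179
Divisors of 179: 1, 179

Possible subgroup orders: {1, 179}


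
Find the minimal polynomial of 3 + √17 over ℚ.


Let α = 3 + √17. Then α - 3 = √17, so (α - 3)² = 17, giving α² - 6α - 8 = 0. Degree 2 and α ∉ ℚ, so this is the minimal polynomial.

Minimal polynomial: x² - 6x - 8


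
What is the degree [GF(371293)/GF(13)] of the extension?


GF(371293) = GF(13^5), so the extension degree is 5

[GF(371293)/GF(13)] = 5


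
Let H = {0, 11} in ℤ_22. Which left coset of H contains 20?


20 + H = {20 + h (mod 22) : h ∈ H}
20+0=20, 20+11=9
20 + H = {9, 20} = 9 + H

20 + H = {9, 20}


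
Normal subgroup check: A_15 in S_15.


H = A_15 in S_15
A_15 has index 2 in S_15, and every subgroup of index 2 is normal

Yes, normal subgroup


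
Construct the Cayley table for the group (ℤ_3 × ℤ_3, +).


Elements: {(0,0), (0,1), (0,2), (1,0), (1,1), (1,2), (2,0), (2,1), (2,2)}
Operation: componentwise addition mod (3, 3)
Entry (a, b) = ((a₁+b₁) mod 3, (a₂+b₂) mod 3)

Cayley table:
      | (0,0) | (0,1) | (0,2) | (1,0) | (1,1) | (1,2) | (2,0) | (2,1) | (2,2)
(0,0) | (0,0) | (0,1) | (0,2) | (1,0) | (1,1) | (1,2) | (2,0) | (2,1) | (2,2)
(0,1) | (0,1) | (0,2) | (0,0) | (1,1) | (1,2) | (1,0) | (2,1) | (2,2) | (2,0)
(0,2) | (0,2) | (0,0) | (0,1) | (1,2) | (1,0) | (1,1) | (2,2) | (2,0) | (2,1)
(1,0) | (1,0) | (1,1) | (1,2) | (2,0) | (2,1) | (2,2) | (0,0) | (0,1) | (0,2)
(1,1) | (1,1) | (1,2) | (1,0) | (2,1) | (2,2) | (2,0) | (0,1) | (0,2) | (0,0)
(1,2) | (1,2) | (1,0) | (1,1) | (2,2) | (2,0) | (2,1) | (0,2) | (0,0) | (0,1)
(2,0) | (2,0) | (2,1) | (2,2) | (0,0) | (0,1) | (0,2) | (1,0) | (1,1) | (1,2)
(2,1) | (2,1) | (2,2) | (2,0) | (0,1) | (0,2) | (0,0) | (1,1) | (1,2) | (1,0)
(2,2) | (2,2) | (2,0) | (2,1) | (0,2) | (0,0) | (0,1) | (1,2) | (1,0) | (1,1)


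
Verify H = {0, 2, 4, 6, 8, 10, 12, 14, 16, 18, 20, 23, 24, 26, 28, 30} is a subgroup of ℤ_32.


Subgroup test for H = {0, 2, 4, 6, 8, 10, 12, 14, 16, 18, 20, 23, 24, 26, 28, 30} in (ℤ_32, +):
(1) 0 ∈ H? Yes
(2) Closure: for all a,b ∈ H, (a+b) mod 32 ∈ H? No  [counterexample: 2 + 20 = 22 ∉ H]
(3) Inverses: for all a ∈ H, -a mod 32 ∈ H? No

No, H is not a subgroup of ℤ_32


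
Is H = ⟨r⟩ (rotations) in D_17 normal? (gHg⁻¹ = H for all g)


H = ⟨r⟩ (rotations) in D_17
The rotation subgroup ⟨r⟩ has index 2 in D_17, so it is normal

Yes, normal subgroup


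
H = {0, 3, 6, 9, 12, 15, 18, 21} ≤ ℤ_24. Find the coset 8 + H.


8 + H = {8 + h (mod 24) : h ∈ H}
8+0=8, 8+3=11, 8+6=14, 8+9=17, 8+12=20, 8+15=23, 8+18=2, 8+21=5
8 + H = {2, 5, 8, 11, 14, 17, 20, 23} = 2 + H

8 + H = {2, 5, 8, 11, 14, 17, 20, 23}


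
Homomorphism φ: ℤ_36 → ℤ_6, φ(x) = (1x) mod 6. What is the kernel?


Kernel = preimage of identity
ker(φ) = {x ∈ ℤ_36 : 1x ≡ 0 (mod 6)}. Since 6 | 36, φ is well-defined. The kernel is the cyclic subgroup ⟨6⟩ of ℤ_36 (order 6), i.e. {0, 6, 12, 18, 24, 30}

ker(φ) = {0, 6, 12, 18, 24, 30}


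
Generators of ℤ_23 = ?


g generates ℤ_n iff gcd(g,n) = 1
Prime factors of 23: 23
Generators are g ∈ {1,...,22} not divisible by any of these primes.
Generators: {1, 2, 3, 4, 5, 6, 7, 8, 9, 10, 11, 12, 13, 14, 15, 16, 17, 18, 19, 20, 21, 22}
Number of generators = φ(23) = 22

Generators of ℤ_23 = {1, 2, 3, 4, 5, 6, 7, 8, 9, 10, 11, 12, 13, 14, 15, 16, 17, 18, 19, 20, 21, 22}


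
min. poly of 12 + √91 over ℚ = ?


Let α = 12 + √91. Then α - 12 = √91, so (α - 12)² = 91, giving α² - 24α + 53 = 0. Degree 2 and α ∉ ℚ, so this is the minimal polynomial.

Minimal polynomial: x² - 24x + 53


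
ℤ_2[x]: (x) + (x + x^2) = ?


Add coefficients mod 2:
x^0: 0 + 0 = 0 (mod 2)
x^1: 1 + 1 = 0 (mod 2)
x^2: 0 + 1 = 1 (mod 2)
Result: x^2

f + g = x^2


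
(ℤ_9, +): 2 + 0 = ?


Operation: addition mod 9
2 + 0 = (a + b) mod 9 with a = 2, b = 0

2 + 0 = 2


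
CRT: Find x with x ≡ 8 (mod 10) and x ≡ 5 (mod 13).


m₁ = 10, m₂ = 13, gcd = 1, so CRT applies. M = m₁·m₂ = 130
Let M₁ = M/m₁ = 13, M₂ = M/m₂ = 10
Find y₁ ≡ M₁⁻¹ (mod m₁): 13⁻¹ ≡ 7 (mod 10)
Find y₂ ≡ M₂⁻¹ (mod m₂): 10⁻¹ ≡ 4 (mod 13)
x = a₁·M₁·y₁ + a₂·M₂·y₂ = 8·13·7 + 5·10·4 = 928
Reduce mod 130: x ≡ 18
Check: 18 mod 10 = 8 ✓, 18 mod 13 = 5 ✓

x ≡ 18 (mod 130)


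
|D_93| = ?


|D_n| = 2n (n rotations and n reflections)
|D_93| = 2×93 = 186

|D_93| = 186


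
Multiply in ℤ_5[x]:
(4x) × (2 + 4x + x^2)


Expand and collect like terms; reduce coefficients mod 5:
x^0: 0·2 = 0 ≡ 0 (mod 5)
x^1: 0·4 + 4·2 = 8 ≡ 3 (mod 5)
x^2: 0·1 + 4·4 = 16 ≡ 1 (mod 5)
x^3: 4·1 = 4 ≡ 4 (mod 5)
Result: 3x + x^2 + 4x^3

f · g = 3x + x^2 + 4x^3


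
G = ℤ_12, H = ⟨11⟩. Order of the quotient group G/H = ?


|⟨11⟩| = n / gcd(11, 12) = 12 / 1 = 12
H is normal (ℤ_12 is abelian).
|G/H| = |G| / |H| = 12 / 12 = 1

|G/H| = 1


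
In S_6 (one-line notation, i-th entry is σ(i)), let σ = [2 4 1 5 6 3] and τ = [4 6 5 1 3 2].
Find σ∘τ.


σ∘τ: apply τ first, then σ
1 →τ 4 →σ 5
2 →τ 6 →σ 3
3 →τ 5 →σ 6
4 →τ 1 →σ 2
5 →τ 3 →σ 1
6 →τ 2 →σ 4

σ∘τ = [5 3 6 2 1 4]


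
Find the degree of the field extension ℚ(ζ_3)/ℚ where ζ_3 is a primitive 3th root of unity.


[ℚ(ζ_n):ℚ] = deg Φ_n(x) = φ(n). Here φ(3) = 2

[ℚ(ζ_3)/ℚ where ζ_3 is a primitive 3th root of unity] = 2


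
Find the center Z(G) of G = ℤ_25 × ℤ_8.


Z(G) = {g ∈ G | gx = xg for all x ∈ G}
Direct product of abelian groups is abelian, so Z(G) = G

Z(ℤ_25 × ℤ_8) = ℤ_25 × ℤ_8


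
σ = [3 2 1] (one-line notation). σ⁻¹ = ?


To find σ⁻¹, swap domain and range:
σ(1) = 3 → σ⁻¹(3) = 1
σ(2) = 2 → σ⁻¹(2) = 2
σ(3) = 1 → σ⁻¹(1) = 3

σ⁻¹ = [3 2 1]


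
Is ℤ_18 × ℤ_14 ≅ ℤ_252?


Comparing ℤ_18 × ℤ_14 and ℤ_252:
gcd(18,14) = 2 ≠ 1. Max element order in ℤ_18×ℤ_14 is lcm(18,14) = 126 < 252, so it has no element of order 252

No, ℤ_18 × ℤ_14 ≇ ℤ_252


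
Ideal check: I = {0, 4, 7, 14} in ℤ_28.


Check ideal conditions for I = {0, 4, 7, 14} in ℤ_28:
(1) I is an additive subgroup? No
(2) For r ∈ ℤ_28 and a ∈ I: r·a ∈ I? No  [counterexample: r=2, a=4, r·a mod 28 = 8 ∉ I]

No, I is not an ideal of ℤ_28


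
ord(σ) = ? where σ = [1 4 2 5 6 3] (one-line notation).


Cycle decomposition: (2 4 5 6 3)
Cycle lengths: 5
Order = lcm(5) = 5

ord(σ) = 5


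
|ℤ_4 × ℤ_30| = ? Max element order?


|ℤ_4 × ℤ_30| = 4 × 30 = 120
Max element order = lcm(4,30) = 60
Cyclic? No (gcd=2)

|ℤ_4×ℤ_30| = 120, max element order = 60


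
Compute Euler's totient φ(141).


Factor n: 141 = 3 × 47
φ(n) = n · ∏(1 - 1/p) over distinct primes p | n
φ(141) = 141 · (1 - 1/3) · (1 - 1/47) = 92

φ(141) = 92


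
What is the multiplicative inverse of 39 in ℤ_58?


Use the extended Euclidean algorithm to write 1 = 39·s + 58·t; then s mod 58 is the inverse.
Euclidean algorithm:
  39 = 0·58 + 39
  58 = 1·39 + 19
  39 = 2·19 + 1
  19 = 19·1 + 0
gcd(39,58) = 1
Back-substitution gives: 39·(3) + 58·(-2) = 1
So 39⁻¹ ≡ 3 ≡ 3 (mod 58)
Check: 39 × 3 = 117 ≡ 1 (mod 58) ✓

39⁻¹ ≡ 3 (mod 58)


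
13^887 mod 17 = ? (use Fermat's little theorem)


Fermat's little theorem: if p is prime and gcd(a,p)=1, then a^(p-1) ≡ 1 (mod p)
p = 17 is prime, gcd(13,17) = 1
Reduce exponent: 887 mod 16 = 7
So 13^887 ≡ 13^7 (mod 17)
13^7 mod 17 = 4

13^887 ≡ 4 (mod 17)


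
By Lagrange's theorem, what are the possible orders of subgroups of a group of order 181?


Lagrange's theorem: |H| divides |G|
|G| = 181
Divisors of 181: 1, 181

Possible subgroup orders: {1, 181}


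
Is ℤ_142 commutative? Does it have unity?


ℤ_142 is a commutative ring with unity 1; 142 = 2×71 is composite, so 2·71 ≡ 0 gives zero divisors (not an integral domain)
Commutative: Yes
Integral domain: No
Has unity: Yes

ℤ_142: Commutative=Yes, Unity=Yes


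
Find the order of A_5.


|A_n| = n!/2 (even permutations)
|A_5| = 5!/2 = 120/2 = 60

|A_5| = 60


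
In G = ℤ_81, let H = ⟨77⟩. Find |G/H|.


|⟨77⟩| = n / gcd(77, 81) = 81 / 1 = 81
H is normal (ℤ_81 is abelian).
|G/H| = |G| / |H| = 81 / 81 = 1

|G/H| = 1


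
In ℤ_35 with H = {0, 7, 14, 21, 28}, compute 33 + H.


33 + H = {33 + h (mod 35) : h ∈ H}
33+0=33, 33+7=5, 33+14=12, 33+21=19, 33+28=26
33 + H = {5, 12, 19, 26, 33} = 5 + H

33 + H = {5, 12, 19, 26, 33}


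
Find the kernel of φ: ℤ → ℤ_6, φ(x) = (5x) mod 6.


Kernel = preimage of identity
ker(φ) = {x ∈ ℤ : 5x ≡ 0 (mod 6)}. gcd(5,6) = 1, so 5x ≡ 0 (mod 6) ⟺ x ≡ 0 (mod 6/1 = 6). Hence ker(φ) = 6ℤ

ker(φ) = 6ℤ


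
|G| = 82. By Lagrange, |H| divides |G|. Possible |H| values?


Lagrange's theorem: |H| divides |G|
|G| = 82
Divisors of 82: 1, 2, 41, 82

Possible subgroup orders: {1, 2, 41, 82}


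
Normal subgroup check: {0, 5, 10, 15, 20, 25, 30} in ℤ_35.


H = {0, 5, 10, 15, 20, 25, 30} in ℤ_35
ℤ_35 is abelian; every subgroup of an abelian group is normal

Yes, normal subgroup


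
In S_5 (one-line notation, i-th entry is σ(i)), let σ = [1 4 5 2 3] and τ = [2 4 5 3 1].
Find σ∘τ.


σ∘τ: apply τ first, then σ
1 →τ 2 →σ 4
2 →τ 4 →σ 2
3 →τ 5 →σ 3
4 →τ 3 →σ 5
5 →τ 1 →σ 1

σ∘τ = [4 2 3 5 1]


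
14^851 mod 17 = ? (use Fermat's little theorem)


Fermat's little theorem: if p is prime and gcd(a,p)=1, then a^(p-1) ≡ 1 (mod p)
p = 17 is prime, gcd(14,17) = 1
Reduce exponent: 851 mod 16 = 3
So 14^851 ≡ 14^3 (mod 17)
14^3 mod 17 = 7

14^851 ≡ 7 (mod 17)


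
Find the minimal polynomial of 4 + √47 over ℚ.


Let α = 4 + √47. Then α - 4 = √47, so (α - 4)² = 47, giving α² - 8α - 31 = 0. Degree 2 and α ∉ ℚ, so this is the minimal polynomial.

Minimal polynomial: x² - 8x - 31


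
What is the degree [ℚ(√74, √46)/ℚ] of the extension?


[ℚ(√74,√46):ℚ] = [ℚ(√74,√46):ℚ(√74)]·[ℚ(√74):ℚ] = 2·2 = 4

[ℚ(√74, √46)/ℚ] = 4


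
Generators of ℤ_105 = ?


g generates ℤ_n iff gcd(g,n) = 1
Prime factors of 105: 3, 5, 7
Generators are g ∈ {1,...,104} not divisible by any of these primes.
Generators: {1, 2, 4, 8, 11, 13, 16, 17, 19, 22, 23, 26, 29, 31, 32, 34, 37, 38, 41, 43, 44, 46, 47, 52, 53, 58, 59, 61, 62, 64, 67, 68, 71, 73, 74, 76, 79, 82, 83, 86, 88, 89, 92, 94, 97, 101, 103, 104}
Number of generators = φ(105) = 48

Generators of ℤ_105 = {1, 2, 4, 8, 11, 13, 16, 17, 19, 22, 23, 26, 29, 31, 32, 34, 37, 38, 41, 43, 44, 46, 47, 52, 53, 58, 59, 61, 62, 64, 67, 68, 71, 73, 74, 76, 79, 82, 83, 86, 88, 89, 92, 94, 97, 101, 103, 104}


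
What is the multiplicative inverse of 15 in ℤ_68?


Use the extended Euclidean algorithm to write 1 = 15·s + 68·t; then s mod 68 is the inverse.
Euclidean algorithm:
  15 = 0·68 + 15
  68 = 4·15 + 8
  15 = 1·8 + 7
  8 = 1·7 + 1
  7 = 7·1 + 0
gcd(15,68) = 1
Back-substitution gives: 15·(-9) + 68·(2) = 1
So 15⁻¹ ≡ -9 ≡ 59 (mod 68)
Check: 15 × 59 = 885 ≡ 1 (mod 68) ✓

15⁻¹ ≡ 59 (mod 68)


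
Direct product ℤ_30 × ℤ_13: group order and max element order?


|ℤ_30 × ℤ_13| = 30 × 13 = 390
Max element order = lcm(30,13) = 390
Cyclic? Yes (gcd=1)

|ℤ_30×ℤ_13| = 390, max element order = 390


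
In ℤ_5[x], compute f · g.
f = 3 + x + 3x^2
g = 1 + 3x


Expand and collect like terms; reduce coefficients mod 5:
x^0: 3·1 = 3 ≡ 3 (mod 5)
x^1: 3·3 + 1·1 = 10 ≡ 0 (mod 5)
x^2: 1·3 + 3·1 = 6 ≡ 1 (mod 5)
x^3: 3·3 = 9 ≡ 4 (mod 5)
Result: 3 + x^2 + 4x^3

f · g = 3 + x^2 + 4x^3


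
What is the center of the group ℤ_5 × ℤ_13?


Z(G) = {g ∈ G | gx = xg for all x ∈ G}
Direct product of abelian groups is abelian, so Z(G) = G

Z(ℤ_5 × ℤ_13) = ℤ_5 × ℤ_13


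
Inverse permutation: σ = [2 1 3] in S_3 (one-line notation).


To find σ⁻¹, swap domain and range:
σ(1) = 2 → σ⁻¹(2) = 1
σ(2) = 1 → σ⁻¹(1) = 2
σ(3) = 3 → σ⁻¹(3) = 3

σ⁻¹ = [2 1 3]


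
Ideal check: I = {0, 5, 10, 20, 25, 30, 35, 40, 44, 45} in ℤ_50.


Check ideal conditions for I = {0, 5, 10, 20, 25, 30, 35, 40, 44, 45} in ℤ_50:
(1) I is an additive subgroup? No
(2) For r ∈ ℤ_50 and a ∈ I: r·a ∈ I? No  [counterexample: r=2, a=44, r·a mod 50 = 38 ∉ I]

No, I is not an ideal of ℤ_50


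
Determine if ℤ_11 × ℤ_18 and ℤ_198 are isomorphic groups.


Comparing ℤ_11 × ℤ_18 and ℤ_198:
gcd(11,18) = 1, so ℤ_11 × ℤ_18 ≅ ℤ_198 (CRT)

Yes, ℤ_11 × ℤ_18 ≅ ℤ_198


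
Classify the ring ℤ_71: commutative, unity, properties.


ℤ_71 is a commutative ring with unity 1; 71 is prime, so ℤ_71 is a field (hence an integral domain)
Commutative: Yes
Integral domain: Yes
Has unity: Yes

ℤ_71: Commutative=Yes, Unity=Yes


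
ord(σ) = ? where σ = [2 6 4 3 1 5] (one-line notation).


Cycle decomposition: (1 2 6 5) (3 4)
Cycle lengths: 4, 2
Order = lcm(4, 2) = 4

ord(σ) = 4


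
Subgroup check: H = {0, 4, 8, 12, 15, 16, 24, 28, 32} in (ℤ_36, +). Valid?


Subgroup test for H = {0, 4, 8, 12, 15, 16, 24, 28, 32} in (ℤ_36, +):
(1) 0 ∈ H? Yes
(2) Closure: for all a,b ∈ H, (a+b) mod 36 ∈ H? No  [counterexample: 4 + 15 = 19 ∉ H]
(3) Inverses: for all a ∈ H, -a mod 36 ∈ H? No

No, H is not a subgroup of ℤ_36


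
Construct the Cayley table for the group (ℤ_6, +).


Elements: {0, 1, 2, 3, 4, 5}
Operation: addition mod 6
Entry (a, b) = (a + b) mod 6

Cayley table:
  | 0 | 1 | 2 | 3 | 4 | 5
0 | 0 | 1 | 2 | 3 | 4 | 5
1 | 1 | 2 | 3 | 4 | 5 | 0
2 | 2 | 3 | 4 | 5 | 0 | 1
3 | 3 | 4 | 5 | 0 | 1 | 2
4 | 4 | 5 | 0 | 1 | 2 | 3
5 | 5 | 0 | 1 | 2 | 3 | 4


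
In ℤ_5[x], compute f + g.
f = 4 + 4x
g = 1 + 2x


Add coefficients mod 5:
x^0: 4 + 1 = 0 (mod 5)
x^1: 4 + 2 = 1 (mod 5)
Result: x

f + g = x


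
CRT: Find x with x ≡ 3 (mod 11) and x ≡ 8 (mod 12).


m₁ = 11, m₂ = 12, gcd = 1, so CRT applies. M = m₁·m₂ = 132
Let M₁ = M/m₁ = 12, M₂ = M/m₂ = 11
Find y₁ ≡ M₁⁻¹ (mod m₁): 12⁻¹ ≡ 1 (mod 11)
Find y₂ ≡ M₂⁻¹ (mod m₂): 11⁻¹ ≡ 11 (mod 12)
x = a₁·M₁·y₁ + a₂·M₂·y₂ = 3·12·1 + 8·11·11 = 1004
Reduce mod 132: x ≡ 80
Check: 80 mod 11 = 3 ✓, 80 mod 12 = 8 ✓

x ≡ 80 (mod 132)


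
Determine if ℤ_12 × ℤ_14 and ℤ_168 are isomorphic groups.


Comparing ℤ_12 × ℤ_14 and ℤ_168:
gcd(12,14) = 2 ≠ 1. Max element order in ℤ_12×ℤ_14 is lcm(12,14) = 84 < 168, so it has no element of order 168

No, ℤ_12 × ℤ_14 ≇ ℤ_168


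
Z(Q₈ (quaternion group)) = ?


Z(G) = {g ∈ G | gx = xg for all x ∈ G}
In Q₈ = {±1, ±i, ±j, ±k}, only ±1 commute with every element

Z(Q₈ (quaternion group)) = {1, -1}


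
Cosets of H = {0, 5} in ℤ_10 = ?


H = {0, 5}, |H| = 2
Number of cosets = |G|/|H| = 10/2 = 5
0 + H = {0, 5}
1 + H = {1, 6}
2 + H = {2, 7}
3 + H = {3, 8}
4 + H = {4, 9}

Cosets: 0+H={0,5}; 1+H={1,6}; 2+H={2,7}; 3+H={3,8}; 4+H={4,9}


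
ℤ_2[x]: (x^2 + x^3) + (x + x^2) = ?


Add coefficients mod 2:
x^0: 0 + 0 = 0 (mod 2)
x^1: 0 + 1 = 1 (mod 2)
x^2: 1 + 1 = 0 (mod 2)
x^3: 1 + 0 = 1 (mod 2)
Result: x + x^3

f + g = x + x^3


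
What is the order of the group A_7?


|A_n| = n!/2 (even permutations)
|A_7| = 7!/2 = 5040/2 = 2520

|A_7| = 2520


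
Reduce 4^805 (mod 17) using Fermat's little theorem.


Fermat's little theorem: if p is prime and gcd(a,p)=1, then a^(p-1) ≡ 1 (mod p)
p = 17 is prime, gcd(4,17) = 1
Reduce exponent: 805 mod 16 = 5
So 4^805 ≡ 4^5 (mod 17)
4^5 mod 17 = 4

4^805 ≡ 4 (mod 17)


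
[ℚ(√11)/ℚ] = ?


√11 has minimal polynomial x² - 11 (irreducible over ℚ since 11 is squarefree)

[ℚ(√11)/ℚ] = 2


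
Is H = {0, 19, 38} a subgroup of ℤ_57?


Subgroup test for H = {0, 19, 38} in (ℤ_57, +):
(1) 0 ∈ H? Yes
(2) Closure: for all a,b ∈ H, (a+b) mod 57 ∈ H? Yes
(3) Inverses: for all a ∈ H, -a mod 57 ∈ H? Yes

Yes, H is a subgroup of ℤ_57


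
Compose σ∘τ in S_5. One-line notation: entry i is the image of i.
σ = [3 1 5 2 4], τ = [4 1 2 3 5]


σ∘τ: apply τ first, then σ
1 →τ 4 →σ 2
2 →τ 1 →σ 3
3 →τ 2 →σ 1
4 →τ 3 →σ 5
5 →τ 5 →σ 4

σ∘τ = [2 3 1 5 4]


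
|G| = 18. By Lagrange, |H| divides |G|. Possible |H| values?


Lagrange's theorem: |H| divides |G|
|G| = 18
Divisors of 18: 1, 2, 3, 6, 9, 18

Possible subgroup orders: {1, 2, 3, 6, 9, 18}


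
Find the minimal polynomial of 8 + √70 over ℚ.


Let α = 8 + √70. Then α - 8 = √70, so (α - 8)² = 70, giving α² - 16α - 6 = 0. Degree 2 and α ∉ ℚ, so this is the minimal polynomial.

Minimal polynomial: x² - 16x - 6


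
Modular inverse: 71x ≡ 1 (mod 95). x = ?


Use the extended Euclidean algorithm to write 1 = 71·s + 95·t; then s mod 95 is the inverse.
Euclidean algorithm:
  71 = 0·95 + 71
  95 = 1·71 + 24
  71 = 2·24 + 23
  24 = 1·23 + 1
  23 = 23·1 + 0
gcd(71,95) = 1
Back-substitution gives: 71·(-4) + 95·(3) = 1
So 71⁻¹ ≡ -4 ≡ 91 (mod 95)
Check: 71 × 91 = 6461 ≡ 1 (mod 95) ✓

71⁻¹ ≡ 91 (mod 95)


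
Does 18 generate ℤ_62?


g generates ℤ_n iff gcd(g, n) = 1
gcd(18, 62) = 2
Since gcd = 2 ≠ 1, ⟨18⟩ has order 31 < 62, so 18 is not a generator.

No, 18 does not generate ℤ_62


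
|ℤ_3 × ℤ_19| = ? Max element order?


|ℤ_3 × ℤ_19| = 3 × 19 = 57
Max element order = lcm(3,19) = 57
Cyclic? Yes (gcd=1)

|ℤ_3×ℤ_19| = 57, max element order = 57


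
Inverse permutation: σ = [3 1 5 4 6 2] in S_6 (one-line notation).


To find σ⁻¹, swap domain and range:
σ(1) = 3 → σ⁻¹(3) = 1
σ(2) = 1 → σ⁻¹(1) = 2
σ(3) = 5 → σ⁻¹(5) = 3
σ(4) = 4 → σ⁻¹(4) = 4
σ(5) = 6 → σ⁻¹(6) = 5
σ(6) = 2 → σ⁻¹(2) = 6

σ⁻¹ = [2 6 1 4 3 5]


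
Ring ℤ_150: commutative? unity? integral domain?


ℤ_150 is a commutative ring with unity 1; 150 = 2×75 is composite, so 2·75 ≡ 0 gives zero divisors (not an integral domain)
Commutative: Yes
Integral domain: No
Has unity: Yes

ℤ_150: Commutative=Yes, Unity=Yes


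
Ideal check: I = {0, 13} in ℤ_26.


Check ideal conditions for I = {0, 13} in ℤ_26:
(1) I is an additive subgroup? Yes
(2) For r ∈ ℤ_26 and a ∈ I: r·a ∈ I? Yes

Yes, I is an ideal of ℤ_26


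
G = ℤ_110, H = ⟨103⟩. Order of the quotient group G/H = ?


|⟨103⟩| = n / gcd(103, 110) = 110 / 1 = 110
H is normal (ℤ_110 is abelian).
|G/H| = |G| / |H| = 110 / 110 = 1

|G/H| = 1


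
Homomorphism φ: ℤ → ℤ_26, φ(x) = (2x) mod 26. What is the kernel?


Kernel = preimage of identity
ker(φ) = {x ∈ ℤ : 2x ≡ 0 (mod 26)}. gcd(2,26) = 2, so 2x ≡ 0 (mod 26) ⟺ x ≡ 0 (mod 26/2 = 13). Hence ker(φ) = 13ℤ

ker(φ) = 13ℤ


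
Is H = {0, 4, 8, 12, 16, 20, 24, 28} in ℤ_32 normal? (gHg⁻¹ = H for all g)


H = {0, 4, 8, 12, 16, 20, 24, 28} in ℤ_32
ℤ_32 is abelian; every subgroup of an abelian group is normal

Yes, normal subgroup


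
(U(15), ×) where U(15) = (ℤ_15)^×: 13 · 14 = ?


Operation: multiplication mod 15
13 · 14 = (a × b) mod 15 with a = 13, b = 14

13 · 14 = 2


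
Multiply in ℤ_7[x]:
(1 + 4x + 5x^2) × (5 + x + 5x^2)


Expand and collect like terms; reduce coefficients mod 7:
x^0: 1·5 = 5 ≡ 5 (mod 7)
x^1: 1·1 + 4·5 = 21 ≡ 0 (mod 7)
x^2: 1·5 + 4·1 + 5·5 = 34 ≡ 6 (mod 7)
x^3: 4·5 + 5·1 = 25 ≡ 4 (mod 7)
x^4: 5·5 = 25 ≡ 4 (mod 7)
Result: 5 + 6x^2 + 4x^3 + 4x^4

f · g = 5 + 6x^2 + 4x^3 + 4x^4


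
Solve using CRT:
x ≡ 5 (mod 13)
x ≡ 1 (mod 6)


m₁ = 13, m₂ = 6, gcd = 1, so CRT applies. M = m₁·m₂ = 78
Let M₁ = M/m₁ = 6, M₂ = M/m₂ = 13
Find y₁ ≡ M₁⁻¹ (mod m₁): 6⁻¹ ≡ 11 (mod 13)
Find y₂ ≡ M₂⁻¹ (mod m₂): 13⁻¹ ≡ 1 (mod 6)
x = a₁·M₁·y₁ + a₂·M₂·y₂ = 5·6·11 + 1·13·1 = 343
Reduce mod 78: x ≡ 31
Check: 31 mod 13 = 5 ✓, 31 mod 6 = 1 ✓

x ≡ 31 (mod 78)


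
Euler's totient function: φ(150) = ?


Factor n: 150 = 2 × 3 × 5^2
φ(n) = n · ∏(1 - 1/p) over distinct primes p | n
φ(150) = 150 · (1 - 1/2) · (1 - 1/3) · (1 - 1/5) = 40

φ(150) = 40


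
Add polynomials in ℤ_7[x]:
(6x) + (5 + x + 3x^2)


Add coefficients mod 7:
x^0: 0 + 5 = 5 (mod 7)
x^1: 6 + 1 = 0 (mod 7)
x^2: 0 + 3 = 3 (mod 7)
Result: 5 + 3x^2

f + g = 5 + 3x^2


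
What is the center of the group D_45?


Z(G) = {g ∈ G | gx = xg for all x ∈ G}
For odd n, Z(D_n) = {e}: no nontrivial rotation commutes with all reflections

Z(D_45) = {e}


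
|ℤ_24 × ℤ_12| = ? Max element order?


|ℤ_24 × ℤ_12| = 24 × 12 = 288
Max element order = lcm(24,12) = 24
Cyclic? No (gcd=12)

|ℤ_24×ℤ_12| = 288, max element order = 24


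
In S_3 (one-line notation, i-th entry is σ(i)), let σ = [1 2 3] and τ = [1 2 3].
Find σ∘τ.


σ∘τ: apply τ first, then σ
1 →τ 1 →σ 1
2 →τ 2 →σ 2
3 →τ 3 →σ 3

σ∘τ = [1 2 3]


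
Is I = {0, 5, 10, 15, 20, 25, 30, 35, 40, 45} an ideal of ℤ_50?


Check ideal conditions for I = {0, 5, 10, 15, 20, 25, 30, 35, 40, 45} in ℤ_50:
(1) I is an additive subgroup? Yes
(2) For r ∈ ℤ_50 and a ∈ I: r·a ∈ I? Yes

Yes, I is an ideal of ℤ_50


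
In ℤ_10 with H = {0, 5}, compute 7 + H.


7 + H = {7 + h (mod 10) : h ∈ H}
7+0=7, 7+5=2
7 + H = {2, 7} = 2 + H

7 + H = {2, 7}


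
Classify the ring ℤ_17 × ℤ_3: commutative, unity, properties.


Direct product ring; commutative with unity (1,1); but (1,0)·(0,1) = (0,0) gives zero divisors, so not an integral domain
Commutative: Yes
Integral domain: No
Has unity: Yes

ℤ_17 × ℤ_3: Commutative=Yes, Unity=Yes


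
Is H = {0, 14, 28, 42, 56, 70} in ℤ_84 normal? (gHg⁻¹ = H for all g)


H = {0, 14, 28, 42, 56, 70} in ℤ_84
ℤ_84 is abelian; every subgroup of an abelian group is normal

Yes, normal subgroup


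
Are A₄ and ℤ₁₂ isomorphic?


Comparing A₄ and ℤ₁₂:
A₄ is non-abelian, ℤ₁₂ is abelian

No, A₄ ≇ ℤ₁₂


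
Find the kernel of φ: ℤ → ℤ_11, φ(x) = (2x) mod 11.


Kernel = preimage of identity
ker(φ) = {x ∈ ℤ : 2x ≡ 0 (mod 11)}. gcd(2,11) = 1, so 2x ≡ 0 (mod 11) ⟺ x ≡ 0 (mod 11/1 = 11). Hence ker(φ) = 11ℤ

ker(φ) = 11ℤ


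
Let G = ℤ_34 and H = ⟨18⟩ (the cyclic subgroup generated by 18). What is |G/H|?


|⟨18⟩| = n / gcd(18, 34) = 34 / 2 = 17
H is normal (ℤ_34 is abelian).
|G/H| = |G| / |H| = 34 / 17 = 2

|G/H| = 2


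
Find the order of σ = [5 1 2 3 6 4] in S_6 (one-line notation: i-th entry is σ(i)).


Cycle decomposition: (1 5 6 4 3 2)
Cycle lengths: 6
Order = lcm(6) = 6

ord(σ) = 6


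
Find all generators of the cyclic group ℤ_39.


g generates ℤ_n iff gcd(g,n) = 1
Prime factors of 39: 3, 13
Generators are g ∈ {1,...,38} not divisible by any of these primes.
Generators: {1, 2, 4, 5, 7, 8, 10, 11, 14, 16, 17, 19, 20, 22, 23, 25, 28, 29, 31, 32, 34, 35, 37, 38}
Number of generators = φ(39) = 24

Generators of ℤ_39 = {1, 2, 4, 5, 7, 8, 10, 11, 14, 16, 17, 19, 20, 22, 23, 25, 28, 29, 31, 32, 34, 35, 37, 38}


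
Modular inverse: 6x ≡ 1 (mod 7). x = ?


Use the extended Euclidean algorithm to write 1 = 6·s + 7·t; then s mod 7 is the inverse.
Euclidean algorithm:
  6 = 0·7 + 6
  7 = 1·6 + 1
  6 = 6·1 + 0
gcd(6,7) = 1
Back-substitution gives: 6·(-1) + 7·(1) = 1
So 6⁻¹ ≡ -1 ≡ 6 (mod 7)
Check: 6 × 6 = 36 ≡ 1 (mod 7) ✓

6⁻¹ ≡ 6 (mod 7)


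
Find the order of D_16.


|D_n| = 2n (n rotations and n reflections)
|D_16| = 2×16 = 32

|D_16| = 32


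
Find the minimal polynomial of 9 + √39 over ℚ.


Let α = 9 + √39. Then α - 9 = √39, so (α - 9)² = 39, giving α² - 18α + 42 = 0. Degree 2 and α ∉ ℚ, so this is the minimal polynomial.

Minimal polynomial: x² - 18x + 42


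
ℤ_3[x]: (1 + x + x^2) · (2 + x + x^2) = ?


Expand and collect like terms; reduce coefficients mod 3:
x^0: 1·2 = 2 ≡ 2 (mod 3)
x^1: 1·1 + 1·2 = 3 ≡ 0 (mod 3)
x^2: 1·1 + 1·1 + 1·2 = 4 ≡ 1 (mod 3)
x^3: 1·1 + 1·1 = 2 ≡ 2 (mod 3)
x^4: 1·1 = 1 ≡ 1 (mod 3)
Result: 2 + x^2 + 2x^3 + x^4

f · g = 2 + x^2 + 2x^3 + x^4


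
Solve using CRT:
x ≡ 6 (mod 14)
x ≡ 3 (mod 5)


m₁ = 14, m₂ = 5, gcd = 1, so CRT applies. M = m₁·m₂ = 70
Let M₁ = M/m₁ = 5, M₂ = M/m₂ = 14
Find y₁ ≡ M₁⁻¹ (mod m₁): 5⁻¹ ≡ 3 (mod 14)
Find y₂ ≡ M₂⁻¹ (mod m₂): 14⁻¹ ≡ 4 (mod 5)
x = a₁·M₁·y₁ + a₂·M₂·y₂ = 6·5·3 + 3·14·4 = 258
Reduce mod 70: x ≡ 48
Check: 48 mod 14 = 6 ✓, 48 mod 5 = 3 ✓

x ≡ 48 (mod 70)


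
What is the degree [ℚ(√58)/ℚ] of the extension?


√58 has minimal polynomial x² - 58 (irreducible over ℚ since 58 is squarefree)

[ℚ(√58)/ℚ] = 2


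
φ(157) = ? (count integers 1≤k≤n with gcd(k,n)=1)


Factor n: 157 = 157
φ(n) = n · ∏(1 - 1/p) over distinct primes p | n
φ(157) = 157 · (1 - 1/157) = 156

φ(157) = 156


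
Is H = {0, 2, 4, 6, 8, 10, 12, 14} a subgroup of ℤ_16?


Subgroup test for H = {0, 2, 4, 6, 8, 10, 12, 14} in (ℤ_16, +):
(1) 0 ∈ H? Yes
(2) Closure: for all a,b ∈ H, (a+b) mod 16 ∈ H? Yes
(3) Inverses: for all a ∈ H, -a mod 16 ∈ H? Yes

Yes, H is a subgroup of ℤ_16


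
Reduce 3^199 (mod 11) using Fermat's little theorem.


Fermat's little theorem: if p is prime and gcd(a,p)=1, then a^(p-1) ≡ 1 (mod p)
p = 11 is prime, gcd(3,11) = 1
Reduce exponent: 199 mod 10 = 9
So 3^199 ≡ 3^9 (mod 11)
3^9 mod 11 = 4

3^199 ≡ 4 (mod 11)


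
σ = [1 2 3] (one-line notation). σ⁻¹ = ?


To find σ⁻¹, swap domain and range:
σ(1) = 1 → σ⁻¹(1) = 1
σ(2) = 2 → σ⁻¹(2) = 2
σ(3) = 3 → σ⁻¹(3) = 3

σ⁻¹ = [1 2 3]


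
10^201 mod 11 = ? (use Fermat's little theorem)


Fermat's little theorem: if p is prime and gcd(a,p)=1, then a^(p-1) ≡ 1 (mod p)
p = 11 is prime, gcd(10,11) = 1
Reduce exponent: 201 mod 10 = 1
So 10^201 ≡ 10^1 (mod 11)
10^1 mod 11 = 10

10^201 ≡ 10 (mod 11)


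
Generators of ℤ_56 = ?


g generates ℤ_n iff gcd(g,n) = 1
Prime factors of 56: 2, 7
Generators are g ∈ {1,...,55} not divisible by any of these primes.
Generators: {1, 3, 5, 9, 11, 13, 15, 17, 19, 23, 25, 27, 29, 31, 33, 37, 39, 41, 43, 45, 47, 51, 53, 55}
Number of generators = φ(56) = 24

Generators of ℤ_56 = {1, 3, 5, 9, 11, 13, 15, 17, 19, 23, 25, 27, 29, 31, 33, 37, 39, 41, 43, 45, 47, 51, 53, 55}


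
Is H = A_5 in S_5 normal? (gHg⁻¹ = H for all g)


H = A_5 in S_5
A_5 has index 2 in S_5, and every subgroup of index 2 is normal

Yes, normal subgroup


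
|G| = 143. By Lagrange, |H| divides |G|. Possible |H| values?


Lagrange's theorem: |H| divides |G|
|G| = 143
Divisors of 143: 1, 11, 13, 143

Possible subgroup orders: {1, 11, 13, 143}


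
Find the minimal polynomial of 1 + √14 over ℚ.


Let α = 1 + √14. Then α - 1 = √14, so (α - 1)² = 14, giving α² - 2α - 13 = 0. Degree 2 and α ∉ ℚ, so this is the minimal polynomial.

Minimal polynomial: x² - 2x - 13


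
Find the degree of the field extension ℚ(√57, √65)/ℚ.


[ℚ(√57,√65):ℚ] = [ℚ(√57,√65):ℚ(√57)]·[ℚ(√57):ℚ] = 2·2 = 4

[ℚ(√57, √65)/ℚ] = 4


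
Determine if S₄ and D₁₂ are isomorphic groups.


Comparing S₄ and D₁₂:
S₄ has trivial center; D₁₂ has center {e, r⁶}

No, S₄ ≇ D₁₂


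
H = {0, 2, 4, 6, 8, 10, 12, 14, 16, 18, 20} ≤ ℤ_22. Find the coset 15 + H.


15 + H = {15 + h (mod 22) : h ∈ H}
15+0=15, 15+2=17, 15+4=19, 15+6=21, 15+8=1, 15+10=3, 15+12=5, 15+14=7, 15+16=9, 15+18=11, 15+20=13
15 + H = {1, 3, 5, 7, 9, 11, 13, 15, 17, 19, 21} = 1 + H

15 + H = {1, 3, 5, 7, 9, 11, 13, 15, 17, 19, 21}


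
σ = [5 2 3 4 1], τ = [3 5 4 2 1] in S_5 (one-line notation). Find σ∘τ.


σ∘τ: apply τ first, then σ
1 →τ 3 →σ 3
2 →τ 5 →σ 1
3 →τ 4 →σ 4
4 →τ 2 →σ 2
5 →τ 1 →σ 5

σ∘τ = [3 1 4 2 5]
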